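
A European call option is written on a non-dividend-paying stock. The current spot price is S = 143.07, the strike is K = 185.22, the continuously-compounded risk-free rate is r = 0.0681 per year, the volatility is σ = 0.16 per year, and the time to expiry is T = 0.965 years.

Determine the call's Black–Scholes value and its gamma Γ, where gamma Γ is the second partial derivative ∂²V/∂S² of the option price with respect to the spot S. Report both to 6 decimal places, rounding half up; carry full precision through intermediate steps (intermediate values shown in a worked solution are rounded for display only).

σ√T = 0.16·√0.965 = 0.157175
d₁ = (ln(S/K) + (r+σ²/2)T) / (σ√T) = (ln(143.07/185.22) + (0.0681+0.16²/2)·0.965) / 0.157175 = (-0.258210 + 0.078068) / 0.157175 = -1.146122
d₂ = d₁ − σ√T = -1.146122 − 0.157175 = -1.303297
e^{−rT} = e^{−0.0681·0.965} = 0.936396
N(d₁) = 0.125872,  N(d₂) = 0.096237
Call price V = S·N(d₁) − K·e^{−rT}·N(d₂) = 18.008557 − 16.691227 = 1.317331
φ(d₁) = (1/√(2π))·e^{−d₁²/2} = 0.206855
Γ = φ(d₁) / (S·σ·√T) = 0.009199

price = 1.317331
Γ = 0.009199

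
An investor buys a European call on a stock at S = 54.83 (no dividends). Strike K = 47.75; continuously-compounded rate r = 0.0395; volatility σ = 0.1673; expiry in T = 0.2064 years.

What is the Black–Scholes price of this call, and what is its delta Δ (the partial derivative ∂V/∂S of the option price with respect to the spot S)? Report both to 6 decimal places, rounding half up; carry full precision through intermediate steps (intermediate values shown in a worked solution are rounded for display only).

price = 7.507669
Δ = 0.975252

σ√T = 0.1673·√0.2064 = 0.076007
d₁ = (ln(S/K) + (r+σ²/2)T) / (σ√T) = (ln(54.83/47.75) + (0.0395+0.1673²/2)·0.2064) / 0.076007 = (0.138258 + 0.011041) / 0.076007 = 1.964302
d₂ = d₁ − σ√T = 1.964302 − 0.076007 = 1.888295
e^{−rT} = e^{−0.0395·0.2064} = 0.991880
N(d₁) = 0.975252,  N(d₂) = 0.970507
Call price V = S·N(d₁) − K·e^{−rT}·N(d₂) = 53.473092 − 45.965423 = 7.507669
Δ = N(d₁) = 0.975252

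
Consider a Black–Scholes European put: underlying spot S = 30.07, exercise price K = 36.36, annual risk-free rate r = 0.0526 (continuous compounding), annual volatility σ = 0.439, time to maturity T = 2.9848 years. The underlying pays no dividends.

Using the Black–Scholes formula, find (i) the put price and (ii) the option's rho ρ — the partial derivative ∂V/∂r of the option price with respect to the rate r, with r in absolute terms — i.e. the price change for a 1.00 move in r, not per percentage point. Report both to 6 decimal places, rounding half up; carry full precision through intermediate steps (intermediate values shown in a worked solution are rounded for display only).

σ√T = 0.439·√2.9848 = 0.758442
d₁ = (ln(S/K) + (r+σ²/2)T) / (σ√T) = (ln(30.07/36.36) + (0.0526+0.439²/2)·2.9848) / 0.758442 = (-0.189941 + 0.444617) / 0.758442 = 0.335789
d₂ = d₁ − σ√T = 0.335789 − 0.758442 = -0.422653
e^{−rT} = e^{−0.0526·2.9848} = 0.854704
N(−d₁) = 0.368515,  N(−d₂) = 0.663726
Put price V = K·e^{−rT}·N(−d₂) − S·N(−d₁) = 20.626622 − 11.081251 = 9.545372
ρ = −K·T·e^{−rT}·N(−d₂) = -61.566342

price = 9.545372
ρ = -61.566342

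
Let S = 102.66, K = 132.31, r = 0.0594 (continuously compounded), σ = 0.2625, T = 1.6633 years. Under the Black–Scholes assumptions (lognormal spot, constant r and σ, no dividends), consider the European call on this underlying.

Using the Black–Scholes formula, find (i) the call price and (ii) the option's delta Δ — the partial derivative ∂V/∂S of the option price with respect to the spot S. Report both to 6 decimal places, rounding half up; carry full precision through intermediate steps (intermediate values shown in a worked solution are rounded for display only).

price = 7.874809
Δ = 0.386539

σ√T = 0.2625·√1.6633 = 0.338544
d₁ = (ln(S/K) + (r+σ²/2)T) / (σ√T) = (ln(102.66/132.31) + (0.0594+0.2625²/2)·1.6633) / 0.338544 = (-0.253725 + 0.156106) / 0.338544 = -0.288350
d₂ = d₁ − σ√T = -0.288350 − 0.338544 = -0.626894
e^{−rT} = e^{−0.0594·1.6633} = 0.905924
N(d₁) = 0.386539,  N(d₂) = 0.265364
Call price V = S·N(d₁) − K·e^{−rT}·N(d₂) = 39.682119 − 31.807310 = 7.874809
Δ = N(d₁) = 0.386539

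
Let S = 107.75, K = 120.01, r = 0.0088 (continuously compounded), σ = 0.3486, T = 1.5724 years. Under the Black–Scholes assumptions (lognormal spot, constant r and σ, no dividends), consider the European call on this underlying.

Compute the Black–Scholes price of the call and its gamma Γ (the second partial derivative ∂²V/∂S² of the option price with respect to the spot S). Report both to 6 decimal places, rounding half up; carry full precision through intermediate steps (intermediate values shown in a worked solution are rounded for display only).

price = 14.696605
Γ = 0.008470

σ√T = 0.3486·√1.5724 = 0.437128
d₁ = (ln(S/K) + (r+σ²/2)T) / (σ√T) = (ln(107.75/120.01) + (0.0088+0.3486²/2)·1.5724) / 0.437128 = (-0.107761 + 0.109378) / 0.437128 = 0.003698
d₂ = d₁ − σ√T = 0.003698 − 0.437128 = -0.433431
e^{−rT} = e^{−0.0088·1.5724} = 0.986258
N(d₁) = 0.501475,  N(d₂) = 0.332351
Call price V = S·N(d₁) − K·e^{−rT}·N(d₂) = 54.033946 − 39.337341 = 14.696605
φ(d₁) = (1/√(2π))·e^{−d₁²/2} = 0.398940
Γ = φ(d₁) / (S·σ·√T) = 0.008470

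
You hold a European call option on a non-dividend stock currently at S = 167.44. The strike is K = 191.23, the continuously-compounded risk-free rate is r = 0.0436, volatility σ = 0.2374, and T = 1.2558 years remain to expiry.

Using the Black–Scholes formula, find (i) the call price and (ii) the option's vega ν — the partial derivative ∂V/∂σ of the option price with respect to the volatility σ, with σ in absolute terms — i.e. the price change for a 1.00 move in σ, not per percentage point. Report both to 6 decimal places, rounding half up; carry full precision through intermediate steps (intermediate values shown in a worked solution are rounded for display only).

price = 12.421476
ν = 73.897968

σ√T = 0.2374·√1.2558 = 0.266036
d₁ = (ln(S/K) + (r+σ²/2)T) / (σ√T) = (ln(167.44/191.23) + (0.0436+0.2374²/2)·1.2558) / 0.266036 = (-0.132852 + 0.090141) / 0.266036 = -0.160547
d₂ = d₁ − σ√T = -0.160547 − 0.266036 = -0.426583
e^{−rT} = e^{−0.0436·1.2558} = 0.946719
N(d₁) = 0.436225,  N(d₂) = 0.334842
Call price V = S·N(d₁) − K·e^{−rT}·N(d₂) = 73.041547 − 60.620071 = 12.421476
φ(d₁) = (1/√(2π))·e^{−d₁²/2} = 0.393834
ν = S·φ(d₁)·√T = 73.897968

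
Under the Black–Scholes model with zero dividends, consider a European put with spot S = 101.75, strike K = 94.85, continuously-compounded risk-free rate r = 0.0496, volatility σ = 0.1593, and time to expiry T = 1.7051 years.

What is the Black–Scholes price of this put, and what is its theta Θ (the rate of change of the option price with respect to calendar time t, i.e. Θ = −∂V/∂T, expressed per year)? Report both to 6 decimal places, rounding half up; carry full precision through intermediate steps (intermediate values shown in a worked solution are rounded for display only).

price = 2.587376
Θ = -0.599524

σ√T = 0.1593·√1.7051 = 0.208013
d₁ = (ln(S/K) + (r+σ²/2)T) / (σ√T) = (ln(101.75/94.85) + (0.0496+0.1593²/2)·1.7051) / 0.208013 = (0.070222 + 0.106208) / 0.208013 = 0.848167
d₂ = d₁ − σ√T = 0.848167 − 0.208013 = 0.640154
e^{−rT} = e^{−0.0496·1.7051} = 0.918905
N(−d₁) = 0.198173,  N(−d₂) = 0.261036
Put price V = K·e^{−rT}·N(−d₂) − S·N(−d₁) = 22.751432 − 20.164056 = 2.587376
φ(d₁) = (1/√(2π))·e^{−d₁²/2} = 0.278418
Θ = −S·φ(d₁)·σ/(2√T) + r·K·e^{−rT}·N(−d₂) = −1.727995 + 1.128471 = -0.599524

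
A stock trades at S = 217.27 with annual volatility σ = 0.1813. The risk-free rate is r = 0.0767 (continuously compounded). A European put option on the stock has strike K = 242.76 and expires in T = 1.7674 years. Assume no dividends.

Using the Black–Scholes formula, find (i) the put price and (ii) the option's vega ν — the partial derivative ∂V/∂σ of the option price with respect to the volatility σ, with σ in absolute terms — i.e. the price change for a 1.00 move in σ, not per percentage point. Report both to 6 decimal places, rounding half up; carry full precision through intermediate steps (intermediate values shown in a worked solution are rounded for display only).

σ√T = 0.1813·√1.7674 = 0.241027
d₁ = (ln(S/K) + (r+σ²/2)T) / (σ√T) = (ln(217.27/242.76) + (0.0767+0.1813²/2)·1.7674) / 0.241027 = (-0.110932 + 0.164607) / 0.241027 = 0.222689
d₂ = d₁ − σ√T = 0.222689 − 0.241027 = -0.018338
e^{−rT} = e^{−0.0767·1.7674} = 0.873227
N(−d₁) = 0.411889,  N(−d₂) = 0.507315
Put price V = K·e^{−rT}·N(−d₂) − S·N(−d₁) = 107.543025 − 89.491062 = 18.051963
φ(d₁) = (1/√(2π))·e^{−d₁²/2} = 0.389172
ν = S·φ(d₁)·√T = 112.411003

price = 18.051963
ν = 112.411003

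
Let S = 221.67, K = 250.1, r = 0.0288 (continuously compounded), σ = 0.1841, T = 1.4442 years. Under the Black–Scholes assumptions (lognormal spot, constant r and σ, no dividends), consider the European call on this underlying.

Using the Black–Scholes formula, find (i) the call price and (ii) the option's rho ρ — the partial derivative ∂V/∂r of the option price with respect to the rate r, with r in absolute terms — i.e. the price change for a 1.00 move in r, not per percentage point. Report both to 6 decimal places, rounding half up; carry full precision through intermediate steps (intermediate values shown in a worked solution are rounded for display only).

σ√T = 0.1841·√1.4442 = 0.221242
d₁ = (ln(S/K) + (r+σ²/2)T) / (σ√T) = (ln(221.67/250.1) + (0.0288+0.1841²/2)·1.4442) / 0.221242 = (-0.120671 + 0.066067) / 0.221242 = -0.246807
d₂ = d₁ − σ√T = -0.246807 − 0.221242 = -0.468049
e^{−rT} = e^{−0.0288·1.4442} = 0.959260
N(d₁) = 0.402529,  N(d₂) = 0.319875
Call price V = S·N(d₁) − K·e^{−rT}·N(d₂) = 89.228546 − 76.741459 = 12.487087
ρ = K·T·e^{−rT}·N(d₂) = 110.830015

price = 12.487087
ρ = 110.830015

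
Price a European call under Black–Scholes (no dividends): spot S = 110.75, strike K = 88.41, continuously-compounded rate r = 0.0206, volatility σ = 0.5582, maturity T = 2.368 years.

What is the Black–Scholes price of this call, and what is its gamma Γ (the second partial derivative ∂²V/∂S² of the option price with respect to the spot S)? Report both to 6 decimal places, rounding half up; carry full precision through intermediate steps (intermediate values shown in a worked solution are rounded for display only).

price = 47.204041
Γ = 0.003169

σ√T = 0.5582·√2.368 = 0.858975
d₁ = (ln(S/K) + (r+σ²/2)T) / (σ√T) = (ln(110.75/88.41) + (0.0206+0.5582²/2)·2.368) / 0.858975 = (0.225290 + 0.417700) / 0.858975 = 0.748555
d₂ = d₁ − σ√T = 0.748555 − 0.858975 = -0.110420
e^{−rT} = e^{−0.0206·2.368} = 0.952390
N(d₁) = 0.772937,  N(d₂) = 0.456038
Call price V = S·N(d₁) − K·e^{−rT}·N(d₂) = 85.602808 − 38.398767 = 47.204041
φ(d₁) = (1/√(2π))·e^{−d₁²/2} = 0.301464
Γ = φ(d₁) / (S·σ·√T) = 0.003169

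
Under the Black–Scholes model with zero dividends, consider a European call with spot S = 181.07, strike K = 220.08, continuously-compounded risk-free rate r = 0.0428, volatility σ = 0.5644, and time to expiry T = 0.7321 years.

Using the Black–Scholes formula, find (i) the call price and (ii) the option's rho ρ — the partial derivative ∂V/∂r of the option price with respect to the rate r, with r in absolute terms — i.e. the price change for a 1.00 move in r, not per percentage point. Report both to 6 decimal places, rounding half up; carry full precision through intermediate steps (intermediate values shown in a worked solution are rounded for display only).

σ√T = 0.5644·√0.7321 = 0.482917
d₁ = (ln(S/K) + (r+σ²/2)T) / (σ√T) = (ln(181.07/220.08) + (0.0428+0.5644²/2)·0.7321) / 0.482917 = (-0.195107 + 0.147938) / 0.482917 = -0.097676
d₂ = d₁ − σ√T = -0.097676 − 0.482917 = -0.580592
e^{−rT} = e^{−0.0428·0.7321} = 0.969152
N(d₁) = 0.461095,  N(d₂) = 0.280758
Call price V = S·N(d₁) − K·e^{−rT}·N(d₂) = 83.490447 − 59.883050 = 23.607396
ρ = K·T·e^{−rT}·N(d₂) = 43.840381

price = 23.607396
ρ = 43.840381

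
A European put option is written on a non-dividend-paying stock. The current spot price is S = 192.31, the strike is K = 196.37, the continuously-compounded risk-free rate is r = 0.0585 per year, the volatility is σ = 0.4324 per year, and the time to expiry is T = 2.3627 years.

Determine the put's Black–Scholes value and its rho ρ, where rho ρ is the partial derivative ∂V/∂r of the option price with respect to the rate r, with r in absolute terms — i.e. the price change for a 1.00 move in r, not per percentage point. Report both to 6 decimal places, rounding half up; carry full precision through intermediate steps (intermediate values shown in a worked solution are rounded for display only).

price = 37.359842
ρ = -227.048487

σ√T = 0.4324·√2.3627 = 0.664645
d₁ = (ln(S/K) + (r+σ²/2)T) / (σ√T) = (ln(192.31/196.37) + (0.0585+0.4324²/2)·2.3627) / 0.664645 = (-0.020892 + 0.359095) / 0.664645 = 0.508847
d₂ = d₁ − σ√T = 0.508847 − 0.664645 = -0.155799
e^{−rT} = e^{−0.0585·2.3627} = 0.870909
N(−d₁) = 0.305430,  N(−d₂) = 0.561904
Put price V = K·e^{−rT}·N(−d₂) − S·N(−d₁) = 96.097045 − 58.737203 = 37.359842
ρ = −K·T·e^{−rT}·N(−d₂) = -227.048487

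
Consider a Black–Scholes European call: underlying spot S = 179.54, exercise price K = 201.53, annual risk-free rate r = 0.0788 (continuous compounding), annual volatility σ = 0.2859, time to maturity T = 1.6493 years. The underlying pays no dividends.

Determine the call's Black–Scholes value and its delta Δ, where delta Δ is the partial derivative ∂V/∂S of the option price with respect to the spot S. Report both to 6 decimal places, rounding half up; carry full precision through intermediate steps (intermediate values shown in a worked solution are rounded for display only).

σ√T = 0.2859·√1.6493 = 0.367167
d₁ = (ln(S/K) + (r+σ²/2)T) / (σ√T) = (ln(179.54/201.53) + (0.0788+0.2859²/2)·1.6493) / 0.367167 = (-0.115540 + 0.197371) / 0.367167 = 0.222870
d₂ = d₁ − σ√T = 0.222870 − 0.367167 = -0.144297
e^{−rT} = e^{−0.0788·1.6493} = 0.878126
N(d₁) = 0.588182,  N(d₂) = 0.442633
Call price V = S·N(d₁) − K·e^{−rT}·N(d₂) = 105.602124 − 78.332193 = 27.269931
Δ = N(d₁) = 0.588182

price = 27.269931
Δ = 0.588182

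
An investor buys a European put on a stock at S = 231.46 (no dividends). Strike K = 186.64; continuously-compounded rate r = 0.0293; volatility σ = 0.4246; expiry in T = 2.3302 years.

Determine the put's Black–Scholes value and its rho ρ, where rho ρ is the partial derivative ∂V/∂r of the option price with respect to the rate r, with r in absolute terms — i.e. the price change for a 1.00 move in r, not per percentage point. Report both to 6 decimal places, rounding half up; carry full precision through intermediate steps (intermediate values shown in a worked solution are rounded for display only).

σ√T = 0.4246·√2.3302 = 0.648152
d₁ = (ln(S/K) + (r+σ²/2)T) / (σ√T) = (ln(231.46/186.64) + (0.0293+0.4246²/2)·2.3302) / 0.648152 = (0.215225 + 0.278325) / 0.648152 = 0.761474
d₂ = d₁ − σ√T = 0.761474 − 0.648152 = 0.113322
e^{−rT} = e^{−0.0293·2.3302} = 0.934004
N(−d₁) = 0.223187,  N(−d₂) = 0.454887
Put price V = K·e^{−rT}·N(−d₂) − S·N(−d₁) = 79.297105 − 51.658867 = 27.638237
ρ = −K·T·e^{−rT}·N(−d₂) = -184.778113

price = 27.638237
ρ = -184.778113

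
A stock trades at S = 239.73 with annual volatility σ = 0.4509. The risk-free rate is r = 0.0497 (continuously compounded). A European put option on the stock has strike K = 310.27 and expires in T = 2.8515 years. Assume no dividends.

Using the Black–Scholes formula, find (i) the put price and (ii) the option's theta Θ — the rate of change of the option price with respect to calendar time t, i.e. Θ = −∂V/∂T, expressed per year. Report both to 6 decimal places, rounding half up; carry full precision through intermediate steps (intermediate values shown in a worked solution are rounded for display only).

price = 91.084985
Θ = -3.031418

σ√T = 0.4509·√2.8515 = 0.761407
d₁ = (ln(S/K) + (r+σ²/2)T) / (σ√T) = (ln(239.73/310.27) + (0.0497+0.4509²/2)·2.8515) / 0.761407 = (-0.257930 + 0.431590) / 0.761407 = 0.228078
d₂ = d₁ − σ√T = 0.228078 − 0.761407 = -0.533329
e^{−rT} = e^{−0.0497·2.8515} = 0.867865
N(−d₁) = 0.409793,  N(−d₂) = 0.703097
Put price V = K·e^{−rT}·N(−d₂) − S·N(−d₁) = 189.324597 − 98.239612 = 91.084985
φ(d₁) = (1/√(2π))·e^{−d₁²/2} = 0.388700
Θ = −S·φ(d₁)·σ/(2√T) + r·K·e^{−rT}·N(−d₂) = −12.440851 + 9.409432 = -3.031418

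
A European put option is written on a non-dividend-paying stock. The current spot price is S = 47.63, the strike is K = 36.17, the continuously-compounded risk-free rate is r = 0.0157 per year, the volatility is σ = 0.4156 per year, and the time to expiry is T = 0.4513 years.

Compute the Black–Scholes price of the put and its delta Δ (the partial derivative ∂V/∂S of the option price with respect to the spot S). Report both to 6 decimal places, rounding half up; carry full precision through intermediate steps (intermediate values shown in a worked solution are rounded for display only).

price = 0.935934
Δ = -0.124911

σ√T = 0.4156·√0.4513 = 0.279195
d₁ = (ln(S/K) + (r+σ²/2)T) / (σ√T) = (ln(47.63/36.17) + (0.0157+0.4156²/2)·0.4513) / 0.279195 = (0.275233 + 0.046060) / 0.279195 = 1.150783
d₂ = d₁ − σ√T = 1.150783 − 0.279195 = 0.871587
e^{−rT} = e^{−0.0157·0.4513} = 0.992940
N(−d₁) = 0.124911,  N(−d₂) = 0.191717
Put price V = K·e^{−rT}·N(−d₂) − S·N(−d₁) = 6.885436 − 5.949502 = 0.935934
Δ = −N(−d₁) = -0.124911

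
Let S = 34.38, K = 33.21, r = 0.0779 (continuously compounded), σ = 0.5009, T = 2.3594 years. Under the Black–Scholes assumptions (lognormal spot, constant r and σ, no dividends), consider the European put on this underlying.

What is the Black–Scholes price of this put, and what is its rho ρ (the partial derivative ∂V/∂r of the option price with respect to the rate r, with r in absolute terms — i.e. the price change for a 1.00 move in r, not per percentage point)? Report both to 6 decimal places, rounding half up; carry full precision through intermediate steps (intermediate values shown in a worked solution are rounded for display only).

σ√T = 0.5009·√2.3594 = 0.769399
d₁ = (ln(S/K) + (r+σ²/2)T) / (σ√T) = (ln(34.38/33.21) + (0.0779+0.5009²/2)·2.3594) / 0.769399 = (0.034624 + 0.479785) / 0.769399 = 0.668585
d₂ = d₁ − σ√T = 0.668585 − 0.769399 = -0.100814
e^{−rT} = e^{−0.0779·2.3594} = 0.832104
N(−d₁) = 0.251880,  N(−d₂) = 0.540151
Put price V = K·e^{−rT}·N(−d₂) − S·N(−d₁) = 14.926637 − 8.659638 = 6.266999
ρ = −K·T·e^{−rT}·N(−d₂) = -35.217908

price = 6.266999
ρ = -35.217908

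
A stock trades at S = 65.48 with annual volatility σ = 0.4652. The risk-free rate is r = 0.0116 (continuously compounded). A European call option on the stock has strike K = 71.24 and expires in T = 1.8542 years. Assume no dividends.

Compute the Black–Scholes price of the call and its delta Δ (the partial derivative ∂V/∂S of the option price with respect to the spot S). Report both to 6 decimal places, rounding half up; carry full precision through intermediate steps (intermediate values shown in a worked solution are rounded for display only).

σ√T = 0.4652·√1.8542 = 0.633458
d₁ = (ln(S/K) + (r+σ²/2)T) / (σ√T) = (ln(65.48/71.24) + (0.0116+0.4652²/2)·1.8542) / 0.633458 = (-0.084310 + 0.222143) / 0.633458 = 0.217589
d₂ = d₁ − σ√T = 0.217589 − 0.633458 = -0.415869
e^{−rT} = e^{−0.0116·1.8542} = 0.978721
N(d₁) = 0.586125,  N(d₂) = 0.338753
Call price V = S·N(d₁) − K·e^{−rT}·N(d₂) = 38.379492 − 23.619236 = 14.760256
Δ = N(d₁) = 0.586125

price = 14.760256
Δ = 0.586125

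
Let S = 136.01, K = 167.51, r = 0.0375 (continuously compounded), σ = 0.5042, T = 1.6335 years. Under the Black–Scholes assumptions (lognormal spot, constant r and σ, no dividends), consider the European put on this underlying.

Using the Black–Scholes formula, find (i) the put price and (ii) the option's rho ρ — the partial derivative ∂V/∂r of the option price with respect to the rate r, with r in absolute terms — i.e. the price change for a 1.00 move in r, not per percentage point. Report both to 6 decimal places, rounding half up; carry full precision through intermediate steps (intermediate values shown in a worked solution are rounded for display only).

σ√T = 0.5042·√1.6335 = 0.644410
d₁ = (ln(S/K) + (r+σ²/2)T) / (σ√T) = (ln(136.01/167.51) + (0.0375+0.5042²/2)·1.6335) / 0.644410 = (-0.208315 + 0.268889) / 0.644410 = 0.093999
d₂ = d₁ − σ√T = 0.093999 − 0.644410 = -0.550411
e^{−rT} = e^{−0.0375·1.6335} = 0.940582
N(−d₁) = 0.462555,  N(−d₂) = 0.708981
Put price V = K·e^{−rT}·N(−d₂) − S·N(−d₁) = 111.704918 − 62.912106 = 48.792812
ρ = −K·T·e^{−rT}·N(−d₂) = -182.469983

price = 48.792812
ρ = -182.469983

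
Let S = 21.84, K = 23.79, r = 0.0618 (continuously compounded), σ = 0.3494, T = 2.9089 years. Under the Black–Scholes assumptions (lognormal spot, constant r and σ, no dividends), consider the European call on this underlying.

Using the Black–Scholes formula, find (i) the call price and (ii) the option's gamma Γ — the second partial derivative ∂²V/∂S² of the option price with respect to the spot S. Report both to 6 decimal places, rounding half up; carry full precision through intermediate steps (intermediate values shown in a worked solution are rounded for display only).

σ√T = 0.3494·√2.9089 = 0.595919
d₁ = (ln(S/K) + (r+σ²/2)T) / (σ√T) = (ln(21.84/23.79) + (0.0618+0.3494²/2)·2.9089) / 0.595919 = (-0.085522 + 0.357330) / 0.595919 = 0.456115
d₂ = d₁ − σ√T = 0.456115 − 0.595919 = -0.139804
e^{−rT} = e^{−0.0618·2.9089} = 0.835462
N(d₁) = 0.675846,  N(d₂) = 0.444407
Call price V = S·N(d₁) − K·e^{−rT}·N(d₂) = 14.760484 − 8.832885 = 5.927599
φ(d₁) = (1/√(2π))·e^{−d₁²/2} = 0.359530
Γ = φ(d₁) / (S·σ·√T) = 0.027625

price = 5.927599
Γ = 0.027625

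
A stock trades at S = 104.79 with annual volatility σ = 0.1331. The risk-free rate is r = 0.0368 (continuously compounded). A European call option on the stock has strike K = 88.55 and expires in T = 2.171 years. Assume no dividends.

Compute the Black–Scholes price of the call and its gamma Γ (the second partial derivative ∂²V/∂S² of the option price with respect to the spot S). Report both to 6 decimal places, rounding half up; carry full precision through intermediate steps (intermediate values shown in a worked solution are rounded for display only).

σ√T = 0.1331·√2.171 = 0.196114
d₁ = (ln(S/K) + (r+σ²/2)T) / (σ√T) = (ln(104.79/88.55) + (0.0368+0.1331²/2)·2.171) / 0.196114 = (0.168391 + 0.099123) / 0.196114 = 1.364076
d₂ = d₁ − σ√T = 1.364076 − 0.196114 = 1.167963
e^{−rT} = e^{−0.0368·2.171} = 0.923215
N(d₁) = 0.913728,  N(d₂) = 0.878589
Call price V = S·N(d₁) − K·e^{−rT}·N(d₂) = 95.749581 − 71.825286 = 23.924295
φ(d₁) = (1/√(2π))·e^{−d₁²/2} = 0.157349
Γ = φ(d₁) / (S·σ·√T) = 0.007657

price = 23.924295
Γ = 0.007657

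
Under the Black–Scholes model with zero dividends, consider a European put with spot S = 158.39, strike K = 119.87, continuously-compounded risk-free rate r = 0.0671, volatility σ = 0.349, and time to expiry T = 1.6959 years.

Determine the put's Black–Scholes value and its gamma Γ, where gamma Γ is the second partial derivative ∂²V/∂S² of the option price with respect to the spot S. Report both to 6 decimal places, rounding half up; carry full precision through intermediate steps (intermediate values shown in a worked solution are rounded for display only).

price = 6.251509
Γ = 0.003057

σ√T = 0.349·√1.6959 = 0.454491
d₁ = (ln(S/K) + (r+σ²/2)T) / (σ√T) = (ln(158.39/119.87) + (0.0671+0.349²/2)·1.6959) / 0.454491 = (0.278653 + 0.217076) / 0.454491 = 1.090733
d₂ = d₁ − σ√T = 1.090733 − 0.454491 = 0.636242
e^{−rT} = e^{−0.0671·1.6959} = 0.892441
N(−d₁) = 0.137695,  N(−d₂) = 0.262309
Put price V = K·e^{−rT}·N(−d₂) − S·N(−d₁) = 28.061055 − 21.809546 = 6.251509
φ(d₁) = (1/√(2π))·e^{−d₁²/2} = 0.220075
Γ = φ(d₁) / (S·σ·√T) = 0.003057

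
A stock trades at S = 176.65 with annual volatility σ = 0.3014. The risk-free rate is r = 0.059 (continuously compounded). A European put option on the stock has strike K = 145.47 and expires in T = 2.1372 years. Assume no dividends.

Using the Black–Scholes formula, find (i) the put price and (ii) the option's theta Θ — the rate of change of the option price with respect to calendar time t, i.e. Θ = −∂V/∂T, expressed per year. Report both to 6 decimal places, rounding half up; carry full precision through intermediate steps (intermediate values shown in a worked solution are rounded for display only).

price = 8.926328
Θ = -2.321727

σ√T = 0.3014·√2.1372 = 0.440622
d₁ = (ln(S/K) + (r+σ²/2)T) / (σ√T) = (ln(176.65/145.47) + (0.059+0.3014²/2)·2.1372) / 0.440622 = (0.194200 + 0.223169) / 0.440622 = 0.947228
d₂ = d₁ − σ√T = 0.947228 − 0.440622 = 0.506606
e^{−rT} = e^{−0.059·2.1372} = 0.881531
N(−d₁) = 0.171761,  N(−d₂) = 0.306216
Put price V = K·e^{−rT}·N(−d₂) − S·N(−d₁) = 39.267978 − 30.341650 = 8.926328
φ(d₁) = (1/√(2π))·e^{−d₁²/2} = 0.254728
Θ = −S·φ(d₁)·σ/(2√T) + r·K·e^{−rT}·N(−d₂) = −4.638538 + 2.316811 = -2.321727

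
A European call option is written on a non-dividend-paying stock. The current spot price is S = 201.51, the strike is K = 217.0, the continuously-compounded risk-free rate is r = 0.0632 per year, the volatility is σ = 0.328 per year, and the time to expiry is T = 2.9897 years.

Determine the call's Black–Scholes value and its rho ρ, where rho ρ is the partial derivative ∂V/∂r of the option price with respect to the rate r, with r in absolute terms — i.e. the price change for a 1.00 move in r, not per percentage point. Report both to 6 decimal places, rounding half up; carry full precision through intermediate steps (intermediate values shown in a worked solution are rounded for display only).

σ√T = 0.328·√2.9897 = 0.567137
d₁ = (ln(S/K) + (r+σ²/2)T) / (σ√T) = (ln(201.51/217.0) + (0.0632+0.328²/2)·2.9897) / 0.567137 = (-0.074058 + 0.349771) / 0.567137 = 0.486149
d₂ = d₁ − σ√T = 0.486149 − 0.567137 = -0.080988
e^{−rT} = e^{−0.0632·2.9897} = 0.827829
N(d₁) = 0.686569,  N(d₂) = 0.467726
Call price V = S·N(d₁) − K·e^{−rT}·N(d₂) = 138.350537 − 84.021705 = 54.328832
ρ = K·T·e^{−rT}·N(d₂) = 251.199692

price = 54.328832
ρ = 251.199692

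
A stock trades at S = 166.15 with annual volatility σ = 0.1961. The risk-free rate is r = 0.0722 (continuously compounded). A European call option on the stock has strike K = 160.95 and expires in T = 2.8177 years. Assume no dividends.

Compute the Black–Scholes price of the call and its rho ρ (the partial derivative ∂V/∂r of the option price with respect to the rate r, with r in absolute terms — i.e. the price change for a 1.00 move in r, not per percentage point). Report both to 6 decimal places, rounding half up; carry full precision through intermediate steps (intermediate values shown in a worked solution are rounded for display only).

σ√T = 0.1961·√2.8177 = 0.329174
d₁ = (ln(S/K) + (r+σ²/2)T) / (σ√T) = (ln(166.15/160.95) + (0.0722+0.1961²/2)·2.8177) / 0.329174 = (0.031797 + 0.257616) / 0.329174 = 0.879210
d₂ = d₁ − σ√T = 0.879210 − 0.329174 = 0.550037
e^{−rT} = e^{−0.0722·2.8177} = 0.815921
N(d₁) = 0.810356,  N(d₂) = 0.708853
Call price V = S·N(d₁) − K·e^{−rT}·N(d₂) = 134.640711 − 93.088307 = 41.552404
ρ = K·T·e^{−rT}·N(d₂) = 262.294921

price = 41.552404
ρ = 262.294921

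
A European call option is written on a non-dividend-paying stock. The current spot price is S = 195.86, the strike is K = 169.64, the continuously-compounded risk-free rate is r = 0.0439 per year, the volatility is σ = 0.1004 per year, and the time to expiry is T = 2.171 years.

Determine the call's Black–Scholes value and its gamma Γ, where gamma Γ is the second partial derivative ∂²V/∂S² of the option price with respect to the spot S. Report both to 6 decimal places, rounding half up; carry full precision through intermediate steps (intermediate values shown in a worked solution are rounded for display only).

σ√T = 0.1004·√2.171 = 0.147933
d₁ = (ln(S/K) + (r+σ²/2)T) / (σ√T) = (ln(195.86/169.64) + (0.0439+0.1004²/2)·2.171) / 0.147933 = (0.143722 + 0.106249) / 0.147933 = 1.689760
d₂ = d₁ − σ√T = 1.689760 − 0.147933 = 1.541828
e^{−rT} = e^{−0.0439·2.171} = 0.909094
N(d₁) = 0.954463,  N(d₂) = 0.938442
Call price V = S·N(d₁) − K·e^{−rT}·N(d₂) = 186.941141 − 144.725337 = 42.215804
φ(d₁) = (1/√(2π))·e^{−d₁²/2} = 0.095696
Γ = φ(d₁) / (S·σ·√T) = 0.003303

price = 42.215804
Γ = 0.003303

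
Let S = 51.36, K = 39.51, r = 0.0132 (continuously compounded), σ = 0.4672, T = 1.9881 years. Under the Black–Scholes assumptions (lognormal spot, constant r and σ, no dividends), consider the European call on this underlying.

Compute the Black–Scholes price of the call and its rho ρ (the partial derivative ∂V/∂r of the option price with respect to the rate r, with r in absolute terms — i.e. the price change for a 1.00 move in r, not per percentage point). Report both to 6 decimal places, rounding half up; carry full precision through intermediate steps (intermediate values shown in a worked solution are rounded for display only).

price = 19.079559
ρ = 41.567601

σ√T = 0.4672·√1.9881 = 0.658752
d₁ = (ln(S/K) + (r+σ²/2)T) / (σ√T) = (ln(51.36/39.51) + (0.0132+0.4672²/2)·1.9881) / 0.658752 = (0.262306 + 0.243220) / 0.658752 = 0.767399
d₂ = d₁ − σ√T = 0.767399 − 0.658752 = 0.108647
e^{−rT} = e^{−0.0132·1.9881} = 0.974098
N(d₁) = 0.778578,  N(d₂) = 0.543259
Call price V = S·N(d₁) − K·e^{−rT}·N(d₂) = 39.987764 − 20.908204 = 19.079559
ρ = K·T·e^{−rT}·N(d₂) = 41.567601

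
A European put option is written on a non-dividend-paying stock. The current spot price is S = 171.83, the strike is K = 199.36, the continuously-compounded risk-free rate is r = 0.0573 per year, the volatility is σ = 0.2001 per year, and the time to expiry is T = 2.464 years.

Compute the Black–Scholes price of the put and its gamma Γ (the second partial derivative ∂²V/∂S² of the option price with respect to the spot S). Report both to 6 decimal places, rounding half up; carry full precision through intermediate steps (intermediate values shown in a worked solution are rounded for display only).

σ√T = 0.2001·√2.464 = 0.314100
d₁ = (ln(S/K) + (r+σ²/2)T) / (σ√T) = (ln(171.83/199.36) + (0.0573+0.2001²/2)·2.464) / 0.314100 = (-0.148607 + 0.190516) / 0.314100 = 0.133429
d₂ = d₁ − σ√T = 0.133429 − 0.314100 = -0.180671
e^{−rT} = e^{−0.0573·2.464} = 0.868327
N(−d₁) = 0.446927,  N(−d₂) = 0.571687
Put price V = K·e^{−rT}·N(−d₂) − S·N(−d₁) = 98.964538 − 76.795504 = 22.169034
φ(d₁) = (1/√(2π))·e^{−d₁²/2} = 0.395407
Γ = φ(d₁) / (S·σ·√T) = 0.007326

price = 22.169034
Γ = 0.007326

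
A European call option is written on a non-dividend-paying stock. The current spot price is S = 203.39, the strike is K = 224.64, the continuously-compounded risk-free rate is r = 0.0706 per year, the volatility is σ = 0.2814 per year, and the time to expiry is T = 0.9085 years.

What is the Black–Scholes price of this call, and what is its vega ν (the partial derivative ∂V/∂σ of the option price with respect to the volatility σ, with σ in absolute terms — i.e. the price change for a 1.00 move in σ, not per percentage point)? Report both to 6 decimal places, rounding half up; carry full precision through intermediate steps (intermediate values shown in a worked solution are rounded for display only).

price = 18.629556
ν = 77.339345

σ√T = 0.2814·√0.9085 = 0.268217
d₁ = (ln(S/K) + (r+σ²/2)T) / (σ√T) = (ln(203.39/224.64) + (0.0706+0.2814²/2)·0.9085) / 0.268217 = (-0.099374 + 0.100110) / 0.268217 = 0.002746
d₂ = d₁ − σ√T = 0.002746 − 0.268217 = -0.265471
e^{−rT} = e^{−0.0706·0.9085} = 0.937874
N(d₁) = 0.501095,  N(d₂) = 0.395323
Call price V = S·N(d₁) − K·e^{−rT}·N(d₂) = 101.917811 − 83.288255 = 18.629556
φ(d₁) = (1/√(2π))·e^{−d₁²/2} = 0.398941
ν = S·φ(d₁)·√T = 77.339345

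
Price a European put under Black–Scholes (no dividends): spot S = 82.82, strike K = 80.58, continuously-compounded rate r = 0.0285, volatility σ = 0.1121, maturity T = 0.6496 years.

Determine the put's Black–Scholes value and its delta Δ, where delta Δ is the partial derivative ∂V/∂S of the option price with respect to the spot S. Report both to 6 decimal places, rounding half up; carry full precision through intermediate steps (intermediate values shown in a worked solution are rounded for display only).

price = 1.426890
Δ = -0.289940

σ√T = 0.1121·√0.6496 = 0.090350
d₁ = (ln(S/K) + (r+σ²/2)T) / (σ√T) = (ln(82.82/80.58) + (0.0285+0.1121²/2)·0.6496) / 0.090350 = (0.027419 + 0.022595) / 0.090350 = 0.553561
d₂ = d₁ − σ√T = 0.553561 − 0.090350 = 0.463211
e^{−rT} = e^{−0.0285·0.6496} = 0.981657
N(−d₁) = 0.289940,  N(−d₂) = 0.321607
Put price V = K·e^{−rT}·N(−d₂) − S·N(−d₁) = 25.439700 − 24.012809 = 1.426890
Δ = −N(−d₁) = -0.289940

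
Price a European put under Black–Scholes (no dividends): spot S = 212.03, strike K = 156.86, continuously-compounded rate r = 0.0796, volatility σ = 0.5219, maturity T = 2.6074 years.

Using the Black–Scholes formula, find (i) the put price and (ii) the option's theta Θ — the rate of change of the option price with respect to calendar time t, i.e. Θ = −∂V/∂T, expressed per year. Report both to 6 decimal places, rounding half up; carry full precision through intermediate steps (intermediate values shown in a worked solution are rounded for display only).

price = 22.140078
Θ = -3.743517

σ√T = 0.5219·√2.6074 = 0.842735
d₁ = (ln(S/K) + (r+σ²/2)T) / (σ√T) = (ln(212.03/156.86) + (0.0796+0.5219²/2)·2.6074) / 0.842735 = (0.301374 + 0.562650) / 0.842735 = 1.025262
d₂ = d₁ − σ√T = 1.025262 − 0.842735 = 0.182527
e^{−rT} = e^{−0.0796·2.6074} = 0.812573
N(−d₁) = 0.152620,  N(−d₂) = 0.427585
Put price V = K·e^{−rT}·N(−d₂) − S·N(−d₁) = 54.500049 − 32.359971 = 22.140078
φ(d₁) = (1/√(2π))·e^{−d₁²/2} = 0.235859
Θ = −S·φ(d₁)·σ/(2√T) + r·K·e^{−rT}·N(−d₂) = −8.081721 + 4.338204 = -3.743517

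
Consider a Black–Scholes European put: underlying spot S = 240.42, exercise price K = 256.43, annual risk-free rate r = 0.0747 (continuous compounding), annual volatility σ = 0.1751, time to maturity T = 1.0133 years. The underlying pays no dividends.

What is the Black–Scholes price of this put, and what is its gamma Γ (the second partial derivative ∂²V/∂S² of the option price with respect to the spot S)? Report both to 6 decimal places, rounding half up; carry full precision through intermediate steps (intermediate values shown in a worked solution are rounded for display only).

σ√T = 0.1751·√1.0133 = 0.176261
d₁ = (ln(S/K) + (r+σ²/2)T) / (σ√T) = (ln(240.42/256.43) + (0.0747+0.1751²/2)·1.0133) / 0.176261 = (-0.064468 + 0.091227) / 0.176261 = 0.151815
d₂ = d₁ − σ√T = 0.151815 − 0.176261 = -0.024445
e^{−rT} = e^{−0.0747·1.0133} = 0.927100
N(−d₁) = 0.439666,  N(−d₂) = 0.509751
Put price V = K·e^{−rT}·N(−d₂) − S·N(−d₁) = 121.186387 − 105.704561 = 15.481826
φ(d₁) = (1/√(2π))·e^{−d₁²/2} = 0.394371
Γ = φ(d₁) / (S·σ·√T) = 0.009306

price = 15.481826
Γ = 0.009306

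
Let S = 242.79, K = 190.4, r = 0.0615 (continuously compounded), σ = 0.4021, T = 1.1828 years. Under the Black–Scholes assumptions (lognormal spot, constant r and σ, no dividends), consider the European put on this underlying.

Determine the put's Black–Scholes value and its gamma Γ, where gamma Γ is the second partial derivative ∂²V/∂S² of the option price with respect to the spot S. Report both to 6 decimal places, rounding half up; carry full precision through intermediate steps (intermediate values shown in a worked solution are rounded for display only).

σ√T = 0.4021·√1.1828 = 0.437310
d₁ = (ln(S/K) + (r+σ²/2)T) / (σ√T) = (ln(242.79/190.4) + (0.0615+0.4021²/2)·1.1828) / 0.437310 = (0.243070 + 0.168362) / 0.437310 = 0.940824
d₂ = d₁ − σ√T = 0.940824 − 0.437310 = 0.503514
e^{−rT} = e^{−0.0615·1.1828} = 0.929841
N(−d₁) = 0.173397,  N(−d₂) = 0.307302
Put price V = K·e^{−rT}·N(−d₂) − S·N(−d₁) = 54.405166 − 42.099178 = 12.305988
φ(d₁) = (1/√(2π))·e^{−d₁²/2} = 0.256273
Γ = φ(d₁) / (S·σ·√T) = 0.002414

price = 12.305988
Γ = 0.002414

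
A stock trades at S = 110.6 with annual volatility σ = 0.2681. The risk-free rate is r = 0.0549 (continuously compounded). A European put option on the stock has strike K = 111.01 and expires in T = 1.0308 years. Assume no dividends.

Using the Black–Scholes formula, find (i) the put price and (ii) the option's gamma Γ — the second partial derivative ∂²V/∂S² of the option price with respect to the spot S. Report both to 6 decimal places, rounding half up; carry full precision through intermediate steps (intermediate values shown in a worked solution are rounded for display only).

price = 9.034040
Γ = 0.012548

σ√T = 0.2681·√1.0308 = 0.272197
d₁ = (ln(S/K) + (r+σ²/2)T) / (σ√T) = (ln(110.6/111.01) + (0.0549+0.2681²/2)·1.0308) / 0.272197 = (-0.003700 + 0.093637) / 0.272197 = 0.330409
d₂ = d₁ − σ√T = 0.330409 − 0.272197 = 0.058211
e^{−rT} = e^{−0.0549·1.0308} = 0.944981
N(−d₁) = 0.370546,  N(−d₂) = 0.476790
Put price V = K·e^{−rT}·N(−d₂) − S·N(−d₁) = 50.016375 − 40.982335 = 9.034040
φ(d₁) = (1/√(2π))·e^{−d₁²/2} = 0.377750
Γ = φ(d₁) / (S·σ·√T) = 0.012548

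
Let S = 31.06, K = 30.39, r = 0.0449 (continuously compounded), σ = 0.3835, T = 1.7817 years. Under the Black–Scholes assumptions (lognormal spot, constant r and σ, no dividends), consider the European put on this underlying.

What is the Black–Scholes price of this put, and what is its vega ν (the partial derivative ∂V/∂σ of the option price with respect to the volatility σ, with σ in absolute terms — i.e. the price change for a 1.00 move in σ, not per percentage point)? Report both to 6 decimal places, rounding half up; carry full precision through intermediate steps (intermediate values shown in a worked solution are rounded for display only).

σ√T = 0.3835·√1.7817 = 0.511897
d₁ = (ln(S/K) + (r+σ²/2)T) / (σ√T) = (ln(31.06/30.39) + (0.0449+0.3835²/2)·1.7817) / 0.511897 = (0.021807 + 0.211018) / 0.511897 = 0.454827
d₂ = d₁ − σ√T = 0.454827 − 0.511897 = -0.057070
e^{−rT} = e^{−0.0449·1.7817} = 0.923118
N(−d₁) = 0.324617,  N(−d₂) = 0.522755
Put price V = K·e^{−rT}·N(−d₂) − S·N(−d₁) = 14.665139 − 10.082594 = 4.582544
φ(d₁) = (1/√(2π))·e^{−d₁²/2} = 0.359740
ν = S·φ(d₁)·√T = 14.914476

price = 4.582544
ν = 14.914476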